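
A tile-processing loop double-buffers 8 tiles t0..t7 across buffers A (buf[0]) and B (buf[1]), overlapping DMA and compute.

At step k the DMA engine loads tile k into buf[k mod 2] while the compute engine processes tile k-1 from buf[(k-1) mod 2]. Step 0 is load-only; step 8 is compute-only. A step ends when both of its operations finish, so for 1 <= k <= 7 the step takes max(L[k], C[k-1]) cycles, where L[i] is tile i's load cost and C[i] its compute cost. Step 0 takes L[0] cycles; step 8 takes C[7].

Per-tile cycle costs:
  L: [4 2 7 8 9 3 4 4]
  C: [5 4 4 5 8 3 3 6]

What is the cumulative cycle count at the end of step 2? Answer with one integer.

end_cycle[2] = 16

step 0: L[0]=4 → dur=4, Σ=4 | A=load:t0 B=idle [load-only]
step 1: L[1]=2 C[0]=5 → dur=5, Σ=9 | A=compute:t0 B=load:t1 [compute-bound]
step 2: L[2]=7 C[1]=4 → dur=7, Σ=16 | A=load:t2 B=compute:t1 [load-bound]
step 3: L[3]=8 C[2]=4 → dur=8, Σ=24 | A=compute:t2 B=load:t3 [load-bound]
step 4: L[4]=9 C[3]=5 → dur=9, Σ=33 | A=load:t4 B=compute:t3 [load-bound]
step 5: L[5]=3 C[4]=8 → dur=8, Σ=41 | A=compute:t4 B=load:t5 [compute-bound]
step 6: L[6]=4 C[5]=3 → dur=4, Σ=45 | A=load:t6 B=compute:t5 [load-bound]
step 7: L[7]=4 C[6]=3 → dur=4, Σ=49 | A=compute:t6 B=load:t7 [load-bound]
step 8: C[7]=6 → dur=6, Σ=55 | A=idle B=compute:t7 [compute-only]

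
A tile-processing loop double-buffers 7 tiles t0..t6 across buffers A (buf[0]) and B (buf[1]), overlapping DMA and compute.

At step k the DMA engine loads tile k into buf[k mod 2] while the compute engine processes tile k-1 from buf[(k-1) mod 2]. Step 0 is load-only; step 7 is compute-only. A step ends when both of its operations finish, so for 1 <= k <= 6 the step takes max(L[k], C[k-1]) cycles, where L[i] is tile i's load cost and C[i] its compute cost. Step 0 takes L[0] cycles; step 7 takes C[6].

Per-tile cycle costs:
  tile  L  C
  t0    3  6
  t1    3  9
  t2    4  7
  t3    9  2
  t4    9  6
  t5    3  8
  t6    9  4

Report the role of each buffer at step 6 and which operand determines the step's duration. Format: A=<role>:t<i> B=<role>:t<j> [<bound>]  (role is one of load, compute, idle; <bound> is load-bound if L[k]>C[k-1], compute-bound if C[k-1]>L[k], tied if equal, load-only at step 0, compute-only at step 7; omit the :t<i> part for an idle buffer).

step 6: A=load:t6 B=compute:t5 [load-bound]

step 0: L[0]=3 → dur=3, Σ=3 | A=load:t0 B=idle [load-only]
step 1: L[1]=3 C[0]=6 → dur=6, Σ=9 | A=compute:t0 B=load:t1 [compute-bound]
step 2: L[2]=4 C[1]=9 → dur=9, Σ=18 | A=load:t2 B=compute:t1 [compute-bound]
step 3: L[3]=9 C[2]=7 → dur=9, Σ=27 | A=compute:t2 B=load:t3 [load-bound]
step 4: L[4]=9 C[3]=2 → dur=9, Σ=36 | A=load:t4 B=compute:t3 [load-bound]
step 5: L[5]=3 C[4]=6 → dur=6, Σ=42 | A=compute:t4 B=load:t5 [compute-bound]
step 6: L[6]=9 C[5]=8 → dur=9, Σ=51 | A=load:t6 B=compute:t5 [load-bound]
step 7: C[6]=4 → dur=4, Σ=55 | A=compute:t6 B=idle [compute-only]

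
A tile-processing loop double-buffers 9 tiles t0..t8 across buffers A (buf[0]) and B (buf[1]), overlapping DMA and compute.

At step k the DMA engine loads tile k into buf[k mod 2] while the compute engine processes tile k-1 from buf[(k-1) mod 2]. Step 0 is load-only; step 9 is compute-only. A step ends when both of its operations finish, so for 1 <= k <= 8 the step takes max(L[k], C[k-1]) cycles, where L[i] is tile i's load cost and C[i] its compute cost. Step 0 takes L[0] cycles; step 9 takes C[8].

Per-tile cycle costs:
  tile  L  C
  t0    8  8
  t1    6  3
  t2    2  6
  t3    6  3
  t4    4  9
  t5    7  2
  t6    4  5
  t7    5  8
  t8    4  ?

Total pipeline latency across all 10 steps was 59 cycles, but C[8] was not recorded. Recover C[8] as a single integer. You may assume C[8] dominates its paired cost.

step 0: dur = L[0]=8 = 8
step 1: dur = max(L[1]=6, C[0]=8) = 8
step 2: dur = max(L[2]=2, C[1]=3) = 3
step 3: dur = max(L[3]=6, C[2]=6) = 6
step 4: dur = max(L[4]=4, C[3]=3) = 4
step 5: dur = max(L[5]=7, C[4]=9) = 9
step 6: dur = max(L[6]=4, C[5]=2) = 4
step 7: dur = max(L[7]=5, C[6]=5) = 5
step 8: dur = max(L[8]=4, C[7]=8) = 8
step 9: dur = C[8]=? = C[8]  (unknown; binding)
sum of known step durations = 55
dur[9] = total - known = 59 - 55 = 4
C[8] is the binding max in step 9, so C[8] = dur[9] = 4

C[8] = 4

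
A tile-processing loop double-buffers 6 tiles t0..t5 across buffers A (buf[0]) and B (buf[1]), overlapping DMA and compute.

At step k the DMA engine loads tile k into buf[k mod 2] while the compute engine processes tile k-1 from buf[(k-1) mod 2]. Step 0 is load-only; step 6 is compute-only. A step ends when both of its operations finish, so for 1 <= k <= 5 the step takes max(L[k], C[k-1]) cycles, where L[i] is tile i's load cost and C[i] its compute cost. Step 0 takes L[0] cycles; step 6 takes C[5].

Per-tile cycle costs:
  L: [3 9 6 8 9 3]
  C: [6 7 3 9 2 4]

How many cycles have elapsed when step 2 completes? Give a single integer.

end_cycle[2] = 19

  0. 3=3c; end=3; A:t0 B:-
  1. max(9,6)=9c; end=12; A:t0 B:t1
  2. max(6,7)=7c; end=19; A:t2 B:t1
  3. max(8,3)=8c; end=27; A:t2 B:t3
  4. max(9,9)=9c; end=36; A:t4 B:t3
  5. max(3,2)=3c; end=39; A:t4 B:t5
  6. 4=4c; end=43; A:t4 B:t5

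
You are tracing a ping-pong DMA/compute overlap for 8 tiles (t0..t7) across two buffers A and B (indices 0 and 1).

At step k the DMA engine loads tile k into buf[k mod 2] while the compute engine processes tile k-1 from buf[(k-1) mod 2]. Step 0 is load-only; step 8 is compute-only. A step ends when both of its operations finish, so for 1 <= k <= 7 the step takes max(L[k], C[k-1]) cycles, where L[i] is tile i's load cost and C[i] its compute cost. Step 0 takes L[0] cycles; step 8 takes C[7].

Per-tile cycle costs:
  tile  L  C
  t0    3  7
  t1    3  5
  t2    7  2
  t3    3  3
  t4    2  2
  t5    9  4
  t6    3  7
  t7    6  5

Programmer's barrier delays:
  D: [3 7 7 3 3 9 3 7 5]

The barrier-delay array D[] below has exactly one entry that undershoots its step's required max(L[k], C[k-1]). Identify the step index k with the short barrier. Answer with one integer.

k=0 barrier L[0]=3→3c, D[0]=3 ok
k=1 barrier max(L[1]=3,C[0]=7)→7c, D[1]=7 ok
k=2 barrier max(L[2]=7,C[1]=5)→7c, D[2]=7 ok
k=3 barrier max(L[3]=3,C[2]=2)→3c, D[3]=3 ok
k=4 barrier max(L[4]=2,C[3]=3)→3c, D[4]=3 ok
k=5 barrier max(L[5]=9,C[4]=2)→9c, D[5]=9 ok
k=6 barrier max(L[6]=3,C[5]=4)→4c, D[6]=3 SHORT
k=7 barrier max(L[7]=6,C[6]=7)→7c, D[7]=7 ok
k=8 barrier C[7]=5→5c, D[8]=5 ok

hazard at step 6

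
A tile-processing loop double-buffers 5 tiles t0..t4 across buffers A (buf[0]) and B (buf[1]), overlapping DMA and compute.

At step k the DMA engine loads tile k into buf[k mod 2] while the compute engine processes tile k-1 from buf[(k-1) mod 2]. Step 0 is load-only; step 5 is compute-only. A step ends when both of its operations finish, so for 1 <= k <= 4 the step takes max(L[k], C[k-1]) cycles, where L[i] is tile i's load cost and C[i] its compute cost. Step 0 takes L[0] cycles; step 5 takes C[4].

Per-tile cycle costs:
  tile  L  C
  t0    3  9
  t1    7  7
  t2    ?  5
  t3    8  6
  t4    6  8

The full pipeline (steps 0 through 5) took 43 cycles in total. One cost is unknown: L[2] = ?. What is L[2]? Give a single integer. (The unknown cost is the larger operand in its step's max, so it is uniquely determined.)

step 0: dur = L[0]=3 = 3
step 1: dur = max(L[1]=7, C[0]=9) = 9
step 2: dur = max(L[2]=?, C[1]=7) = L[2]  (unknown; binding)
step 3: dur = max(L[3]=8, C[2]=5) = 8
step 4: dur = max(L[4]=6, C[3]=6) = 6
step 5: dur = C[4]=8 = 8
sum of known step durations = 34
dur[2] = total - known = 43 - 34 = 9
L[2] is the binding max in step 2, so L[2] = dur[2] = 9

L[2] = 9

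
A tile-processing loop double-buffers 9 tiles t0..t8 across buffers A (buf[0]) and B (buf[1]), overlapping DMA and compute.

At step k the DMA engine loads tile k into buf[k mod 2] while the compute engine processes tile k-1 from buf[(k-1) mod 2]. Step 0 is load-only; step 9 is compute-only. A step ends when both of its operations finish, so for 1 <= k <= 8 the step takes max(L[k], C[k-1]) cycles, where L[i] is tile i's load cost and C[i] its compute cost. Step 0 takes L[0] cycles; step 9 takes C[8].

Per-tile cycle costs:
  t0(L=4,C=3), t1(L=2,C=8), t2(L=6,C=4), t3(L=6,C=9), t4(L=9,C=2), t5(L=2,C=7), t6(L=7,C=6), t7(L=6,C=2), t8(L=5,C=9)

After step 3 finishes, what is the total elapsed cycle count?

step 0: L[0]=4 → dur=4, Σ=4 | A=load:t0 B=idle [load-only]
step 1: L[1]=2 C[0]=3 → dur=3, Σ=7 | A=compute:t0 B=load:t1 [compute-bound]
step 2: L[2]=6 C[1]=8 → dur=8, Σ=15 | A=load:t2 B=compute:t1 [compute-bound]
step 3: L[3]=6 C[2]=4 → dur=6, Σ=21 | A=compute:t2 B=load:t3 [load-bound]
step 4: L[4]=9 C[3]=9 → dur=9, Σ=30 | A=load:t4 B=compute:t3 [tied]
step 5: L[5]=2 C[4]=2 → dur=2, Σ=32 | A=compute:t4 B=load:t5 [tied]
step 6: L[6]=7 C[5]=7 → dur=7, Σ=39 | A=load:t6 B=compute:t5 [tied]
step 7: L[7]=6 C[6]=6 → dur=6, Σ=45 | A=compute:t6 B=load:t7 [tied]
step 8: L[8]=5 C[7]=2 → dur=5, Σ=50 | A=load:t8 B=compute:t7 [load-bound]
step 9: C[8]=9 → dur=9, Σ=59 | A=compute:t8 B=idle [compute-only]

end_cycle[3] = 21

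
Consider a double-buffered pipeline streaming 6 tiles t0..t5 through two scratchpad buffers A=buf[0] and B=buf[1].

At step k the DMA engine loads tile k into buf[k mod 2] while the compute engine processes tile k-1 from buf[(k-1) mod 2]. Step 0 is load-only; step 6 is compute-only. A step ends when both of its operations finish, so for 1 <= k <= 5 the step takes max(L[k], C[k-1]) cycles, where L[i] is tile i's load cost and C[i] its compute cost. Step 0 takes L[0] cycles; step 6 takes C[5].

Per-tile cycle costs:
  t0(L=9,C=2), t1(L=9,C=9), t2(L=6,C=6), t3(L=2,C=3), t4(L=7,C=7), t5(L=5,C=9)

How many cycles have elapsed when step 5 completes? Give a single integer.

[0] DMA t0→A (9c) ∥ CU idle ⇒ 9c, clock 9
[1] DMA t1→B (9c) ∥ CU A:t0 (2c) ⇒ 9c, clock 18
[2] DMA t2→A (6c) ∥ CU B:t1 (9c) ⇒ 9c, clock 27
[3] DMA t3→B (2c) ∥ CU A:t2 (6c) ⇒ 6c, clock 33
[4] DMA t4→A (7c) ∥ CU B:t3 (3c) ⇒ 7c, clock 40
[5] DMA t5→B (5c) ∥ CU A:t4 (7c) ⇒ 7c, clock 47
[6] DMA idle ∥ CU B:t5 (9c) ⇒ 9c, clock 56

end_cycle[5] = 47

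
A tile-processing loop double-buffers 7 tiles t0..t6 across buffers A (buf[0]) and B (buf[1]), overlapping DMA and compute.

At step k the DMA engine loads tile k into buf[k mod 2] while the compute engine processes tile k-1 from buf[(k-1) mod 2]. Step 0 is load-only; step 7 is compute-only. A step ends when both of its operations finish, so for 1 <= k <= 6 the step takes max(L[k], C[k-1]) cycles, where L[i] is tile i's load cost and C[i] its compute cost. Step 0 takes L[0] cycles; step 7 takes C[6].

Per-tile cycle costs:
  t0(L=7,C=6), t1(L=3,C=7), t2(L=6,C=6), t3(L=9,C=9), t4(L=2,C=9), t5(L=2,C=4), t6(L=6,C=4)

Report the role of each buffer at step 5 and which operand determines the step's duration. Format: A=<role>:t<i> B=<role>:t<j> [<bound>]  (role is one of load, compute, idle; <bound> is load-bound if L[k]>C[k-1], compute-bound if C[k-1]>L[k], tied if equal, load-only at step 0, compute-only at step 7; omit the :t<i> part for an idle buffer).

  0. 7=7c; end=7; A:t0 B:-
  1. max(3,6)=6c; end=13; A:t0 B:t1
  2. max(6,7)=7c; end=20; A:t2 B:t1
  3. max(9,6)=9c; end=29; A:t2 B:t3
  4. max(2,9)=9c; end=38; A:t4 B:t3
  5. max(2,9)=9c; end=47; A:t4 B:t5
  6. max(6,4)=6c; end=53; A:t6 B:t5
  7. 4=4c; end=57; A:t6 B:t5

step 5: A=compute:t4 B=load:t5 [compute-bound]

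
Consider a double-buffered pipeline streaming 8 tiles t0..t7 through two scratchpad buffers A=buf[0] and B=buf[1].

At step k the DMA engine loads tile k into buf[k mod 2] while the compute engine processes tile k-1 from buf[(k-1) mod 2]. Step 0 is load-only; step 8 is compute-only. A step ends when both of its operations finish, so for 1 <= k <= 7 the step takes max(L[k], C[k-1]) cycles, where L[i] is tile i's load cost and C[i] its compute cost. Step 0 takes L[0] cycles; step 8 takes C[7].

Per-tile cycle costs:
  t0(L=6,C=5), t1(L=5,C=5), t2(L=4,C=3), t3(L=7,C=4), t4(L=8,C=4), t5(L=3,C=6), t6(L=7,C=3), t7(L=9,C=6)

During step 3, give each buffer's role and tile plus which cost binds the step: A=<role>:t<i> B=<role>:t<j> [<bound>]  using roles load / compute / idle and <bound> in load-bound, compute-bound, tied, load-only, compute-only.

  0. 6=6c; end=6; A:t0 B:-
  1. max(5,5)=5c; end=11; A:t0 B:t1
  2. max(4,5)=5c; end=16; A:t2 B:t1
  3. max(7,3)=7c; end=23; A:t2 B:t3
  4. max(8,4)=8c; end=31; A:t4 B:t3
  5. max(3,4)=4c; end=35; A:t4 B:t5
  6. max(7,6)=7c; end=42; A:t6 B:t5
  7. max(9,3)=9c; end=51; A:t6 B:t7
  8. 6=6c; end=57; A:t6 B:t7

step 3: A=compute:t2 B=load:t3 [load-bound]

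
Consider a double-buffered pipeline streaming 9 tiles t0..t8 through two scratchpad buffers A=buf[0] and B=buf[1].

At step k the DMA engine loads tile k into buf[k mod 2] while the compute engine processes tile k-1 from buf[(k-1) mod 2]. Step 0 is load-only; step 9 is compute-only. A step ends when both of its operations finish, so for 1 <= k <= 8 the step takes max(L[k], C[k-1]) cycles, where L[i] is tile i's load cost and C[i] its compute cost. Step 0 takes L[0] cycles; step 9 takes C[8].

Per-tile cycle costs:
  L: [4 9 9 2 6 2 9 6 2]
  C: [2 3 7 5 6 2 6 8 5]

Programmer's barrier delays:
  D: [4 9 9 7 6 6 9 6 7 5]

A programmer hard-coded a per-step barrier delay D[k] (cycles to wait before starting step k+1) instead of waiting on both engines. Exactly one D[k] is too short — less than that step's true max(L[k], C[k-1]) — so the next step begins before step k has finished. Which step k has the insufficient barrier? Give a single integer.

hazard at step 8

[0] required=L[0]=4=4 vs D=4 ok
[1] required=max(L[1]=9,C[0]=2)=9 vs D=9 ok
[2] required=max(L[2]=9,C[1]=3)=9 vs D=9 ok
[3] required=max(L[3]=2,C[2]=7)=7 vs D=7 ok
[4] required=max(L[4]=6,C[3]=5)=6 vs D=6 ok
[5] required=max(L[5]=2,C[4]=6)=6 vs D=6 ok
[6] required=max(L[6]=9,C[5]=2)=9 vs D=9 ok
[7] required=max(L[7]=6,C[6]=6)=6 vs D=6 ok
[8] required=max(L[8]=2,C[7]=8)=8 vs D=7 SHORT
[9] required=C[8]=5=5 vs D=5 ok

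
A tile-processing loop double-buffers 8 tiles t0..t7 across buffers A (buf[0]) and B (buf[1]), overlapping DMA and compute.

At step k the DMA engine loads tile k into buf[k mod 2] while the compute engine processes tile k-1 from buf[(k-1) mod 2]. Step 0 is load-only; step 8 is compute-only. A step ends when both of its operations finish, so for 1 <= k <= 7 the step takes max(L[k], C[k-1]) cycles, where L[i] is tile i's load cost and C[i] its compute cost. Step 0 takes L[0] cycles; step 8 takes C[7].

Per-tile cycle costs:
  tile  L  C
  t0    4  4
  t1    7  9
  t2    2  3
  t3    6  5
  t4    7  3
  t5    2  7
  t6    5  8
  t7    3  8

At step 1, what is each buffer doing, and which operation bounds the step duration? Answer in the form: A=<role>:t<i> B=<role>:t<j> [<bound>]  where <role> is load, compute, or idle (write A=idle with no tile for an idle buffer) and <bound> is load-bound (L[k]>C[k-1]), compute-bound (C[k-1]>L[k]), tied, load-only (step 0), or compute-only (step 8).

[0] DMA t0→A (4c) ∥ CU idle ⇒ 4c, clock 4
[1] DMA t1→B (7c) ∥ CU A:t0 (4c) ⇒ 7c, clock 11
[2] DMA t2→A (2c) ∥ CU B:t1 (9c) ⇒ 9c, clock 20
[3] DMA t3→B (6c) ∥ CU A:t2 (3c) ⇒ 6c, clock 26
[4] DMA t4→A (7c) ∥ CU B:t3 (5c) ⇒ 7c, clock 33
[5] DMA t5→B (2c) ∥ CU A:t4 (3c) ⇒ 3c, clock 36
[6] DMA t6→A (5c) ∥ CU B:t5 (7c) ⇒ 7c, clock 43
[7] DMA t7→B (3c) ∥ CU A:t6 (8c) ⇒ 8c, clock 51
[8] DMA idle ∥ CU B:t7 (8c) ⇒ 8c, clock 59

step 1: A=compute:t0 B=load:t1 [load-bound]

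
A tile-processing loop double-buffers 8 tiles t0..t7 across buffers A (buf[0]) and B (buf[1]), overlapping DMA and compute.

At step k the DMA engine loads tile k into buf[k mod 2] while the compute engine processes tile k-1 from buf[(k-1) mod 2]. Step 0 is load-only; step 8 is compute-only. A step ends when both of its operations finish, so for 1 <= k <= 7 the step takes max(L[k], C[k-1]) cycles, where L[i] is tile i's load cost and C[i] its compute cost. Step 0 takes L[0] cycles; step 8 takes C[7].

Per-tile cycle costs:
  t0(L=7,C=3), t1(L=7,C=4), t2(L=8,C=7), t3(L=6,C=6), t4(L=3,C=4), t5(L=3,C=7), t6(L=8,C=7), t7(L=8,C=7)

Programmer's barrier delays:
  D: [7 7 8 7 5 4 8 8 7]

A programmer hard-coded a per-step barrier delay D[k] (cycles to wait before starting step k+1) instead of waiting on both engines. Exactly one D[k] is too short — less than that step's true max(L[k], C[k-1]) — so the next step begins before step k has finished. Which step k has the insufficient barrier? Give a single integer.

step 0: need L[0]=7 = 7; D[0]=7 ok
step 1: need max(L[1]=7,C[0]=3) = 7; D[1]=7 ok
step 2: need max(L[2]=8,C[1]=4) = 8; D[2]=8 ok
step 3: need max(L[3]=6,C[2]=7) = 7; D[3]=7 ok
step 4: need max(L[4]=3,C[3]=6) = 6; D[4]=5 SHORT
step 5: need max(L[5]=3,C[4]=4) = 4; D[5]=4 ok
step 6: need max(L[6]=8,C[5]=7) = 8; D[6]=8 ok
step 7: need max(L[7]=8,C[6]=7) = 8; D[7]=8 ok
step 8: need C[7]=7 = 7; D[8]=7 ok

hazard at step 4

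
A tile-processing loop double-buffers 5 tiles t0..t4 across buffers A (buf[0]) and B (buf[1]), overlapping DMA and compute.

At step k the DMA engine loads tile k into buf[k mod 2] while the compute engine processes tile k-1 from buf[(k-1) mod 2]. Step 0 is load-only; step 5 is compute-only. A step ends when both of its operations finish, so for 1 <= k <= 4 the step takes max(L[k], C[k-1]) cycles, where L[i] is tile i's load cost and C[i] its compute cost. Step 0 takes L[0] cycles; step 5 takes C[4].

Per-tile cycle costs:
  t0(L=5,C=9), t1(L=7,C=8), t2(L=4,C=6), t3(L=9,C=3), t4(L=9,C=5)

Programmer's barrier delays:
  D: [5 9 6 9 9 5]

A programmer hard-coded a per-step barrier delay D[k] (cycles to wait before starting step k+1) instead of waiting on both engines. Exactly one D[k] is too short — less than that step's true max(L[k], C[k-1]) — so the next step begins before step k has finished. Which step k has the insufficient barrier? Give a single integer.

hazard at step 2

step 0: need L[0]=5 = 5; D[0]=5 ok
step 1: need max(L[1]=7,C[0]=9) = 9; D[1]=9 ok
step 2: need max(L[2]=4,C[1]=8) = 8; D[2]=6 SHORT
step 3: need max(L[3]=9,C[2]=6) = 9; D[3]=9 ok
step 4: need max(L[4]=9,C[3]=3) = 9; D[4]=9 ok
step 5: need C[4]=5 = 5; D[5]=5 ok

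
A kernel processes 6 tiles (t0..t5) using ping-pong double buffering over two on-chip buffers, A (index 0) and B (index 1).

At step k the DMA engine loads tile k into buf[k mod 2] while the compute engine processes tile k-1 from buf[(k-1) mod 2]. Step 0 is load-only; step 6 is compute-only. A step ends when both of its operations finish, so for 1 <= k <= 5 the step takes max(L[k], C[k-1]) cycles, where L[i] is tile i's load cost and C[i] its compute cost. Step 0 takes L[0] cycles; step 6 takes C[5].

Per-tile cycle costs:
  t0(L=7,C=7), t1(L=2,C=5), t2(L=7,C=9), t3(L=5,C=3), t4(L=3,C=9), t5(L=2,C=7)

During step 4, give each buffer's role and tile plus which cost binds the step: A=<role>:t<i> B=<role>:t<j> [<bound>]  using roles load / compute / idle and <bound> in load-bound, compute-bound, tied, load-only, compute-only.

step 4: A=load:t4 B=compute:t3 [tied]

  0. 7=7c; end=7; A:t0 B:-
  1. max(2,7)=7c; end=14; A:t0 B:t1
  2. max(7,5)=7c; end=21; A:t2 B:t1
  3. max(5,9)=9c; end=30; A:t2 B:t3
  4. max(3,3)=3c; end=33; A:t4 B:t3
  5. max(2,9)=9c; end=42; A:t4 B:t5
  6. 7=7c; end=49; A:t4 B:t5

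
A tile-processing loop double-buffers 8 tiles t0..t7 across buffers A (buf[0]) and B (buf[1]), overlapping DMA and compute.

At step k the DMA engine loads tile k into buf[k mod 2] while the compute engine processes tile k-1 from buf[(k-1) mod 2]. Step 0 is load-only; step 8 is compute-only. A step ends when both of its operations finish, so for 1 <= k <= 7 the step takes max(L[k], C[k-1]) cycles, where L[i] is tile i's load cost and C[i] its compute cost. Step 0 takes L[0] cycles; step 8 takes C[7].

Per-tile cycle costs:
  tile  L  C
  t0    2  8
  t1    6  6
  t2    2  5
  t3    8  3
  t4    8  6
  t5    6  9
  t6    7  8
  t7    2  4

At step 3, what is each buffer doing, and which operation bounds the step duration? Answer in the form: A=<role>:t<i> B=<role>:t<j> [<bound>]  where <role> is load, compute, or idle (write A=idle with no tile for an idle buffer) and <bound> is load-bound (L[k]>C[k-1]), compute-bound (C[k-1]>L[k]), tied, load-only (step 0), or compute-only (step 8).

[0] DMA t0→A (2c) ∥ CU idle ⇒ 2c, clock 2
[1] DMA t1→B (6c) ∥ CU A:t0 (8c) ⇒ 8c, clock 10
[2] DMA t2→A (2c) ∥ CU B:t1 (6c) ⇒ 6c, clock 16
[3] DMA t3→B (8c) ∥ CU A:t2 (5c) ⇒ 8c, clock 24
[4] DMA t4→A (8c) ∥ CU B:t3 (3c) ⇒ 8c, clock 32
[5] DMA t5→B (6c) ∥ CU A:t4 (6c) ⇒ 6c, clock 38
[6] DMA t6→A (7c) ∥ CU B:t5 (9c) ⇒ 9c, clock 47
[7] DMA t7→B (2c) ∥ CU A:t6 (8c) ⇒ 8c, clock 55
[8] DMA idle ∥ CU B:t7 (4c) ⇒ 4c, clock 59

step 3: A=compute:t2 B=load:t3 [load-bound]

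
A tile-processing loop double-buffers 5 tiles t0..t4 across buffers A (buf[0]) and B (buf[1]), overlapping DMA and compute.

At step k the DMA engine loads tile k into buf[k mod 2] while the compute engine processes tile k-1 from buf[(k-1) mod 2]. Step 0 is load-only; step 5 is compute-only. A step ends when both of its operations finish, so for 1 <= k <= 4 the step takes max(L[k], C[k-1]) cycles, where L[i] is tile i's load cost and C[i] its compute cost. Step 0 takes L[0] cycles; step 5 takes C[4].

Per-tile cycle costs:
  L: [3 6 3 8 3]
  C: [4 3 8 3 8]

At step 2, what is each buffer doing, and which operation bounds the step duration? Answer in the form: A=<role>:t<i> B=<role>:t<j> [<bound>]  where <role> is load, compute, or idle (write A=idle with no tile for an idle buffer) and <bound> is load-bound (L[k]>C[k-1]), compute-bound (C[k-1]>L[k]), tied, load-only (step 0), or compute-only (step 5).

step 2: A=load:t2 B=compute:t1 [tied]

step 0: L[0]=3 → dur=3, Σ=3 | A=load:t0 B=idle [load-only]
step 1: L[1]=6 C[0]=4 → dur=6, Σ=9 | A=compute:t0 B=load:t1 [load-bound]
step 2: L[2]=3 C[1]=3 → dur=3, Σ=12 | A=load:t2 B=compute:t1 [tied]
step 3: L[3]=8 C[2]=8 → dur=8, Σ=20 | A=compute:t2 B=load:t3 [tied]
step 4: L[4]=3 C[3]=3 → dur=3, Σ=23 | A=load:t4 B=compute:t3 [tied]
step 5: C[4]=8 → dur=8, Σ=31 | A=compute:t4 B=idle [compute-only]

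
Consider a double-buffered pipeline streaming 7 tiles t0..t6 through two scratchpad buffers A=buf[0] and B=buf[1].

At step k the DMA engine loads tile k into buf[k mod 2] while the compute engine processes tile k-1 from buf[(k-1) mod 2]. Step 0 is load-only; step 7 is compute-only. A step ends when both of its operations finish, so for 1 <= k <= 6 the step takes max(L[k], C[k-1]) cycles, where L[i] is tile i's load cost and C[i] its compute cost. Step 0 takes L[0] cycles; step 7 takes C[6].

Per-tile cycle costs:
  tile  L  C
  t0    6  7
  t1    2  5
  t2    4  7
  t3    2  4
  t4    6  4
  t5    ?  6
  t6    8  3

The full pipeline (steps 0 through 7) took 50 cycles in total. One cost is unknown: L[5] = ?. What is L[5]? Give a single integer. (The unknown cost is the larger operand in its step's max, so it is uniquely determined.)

step 0: dur = L[0]=6 = 6
step 1: dur = max(L[1]=2, C[0]=7) = 7
step 2: dur = max(L[2]=4, C[1]=5) = 5
step 3: dur = max(L[3]=2, C[2]=7) = 7
step 4: dur = max(L[4]=6, C[3]=4) = 6
step 5: dur = max(L[5]=?, C[4]=4) = L[5]  (unknown; binding)
step 6: dur = max(L[6]=8, C[5]=6) = 8
step 7: dur = C[6]=3 = 3
sum of known step durations = 42
dur[5] = total - known = 50 - 42 = 8
L[5] is the binding max in step 5, so L[5] = dur[5] = 8

L[5] = 8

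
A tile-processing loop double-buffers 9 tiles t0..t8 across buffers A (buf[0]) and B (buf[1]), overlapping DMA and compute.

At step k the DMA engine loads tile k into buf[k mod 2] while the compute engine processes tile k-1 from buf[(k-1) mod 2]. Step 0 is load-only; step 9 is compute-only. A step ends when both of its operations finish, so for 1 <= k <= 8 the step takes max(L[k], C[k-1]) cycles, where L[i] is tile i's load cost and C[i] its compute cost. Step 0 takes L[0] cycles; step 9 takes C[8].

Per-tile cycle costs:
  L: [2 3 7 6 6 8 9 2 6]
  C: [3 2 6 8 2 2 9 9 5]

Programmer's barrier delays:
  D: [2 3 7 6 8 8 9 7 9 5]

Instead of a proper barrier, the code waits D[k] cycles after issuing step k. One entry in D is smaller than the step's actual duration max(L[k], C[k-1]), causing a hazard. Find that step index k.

hazard at step 7

k=0 barrier L[0]=2→2c, D[0]=2 ok
k=1 barrier max(L[1]=3,C[0]=3)→3c, D[1]=3 ok
k=2 barrier max(L[2]=7,C[1]=2)→7c, D[2]=7 ok
k=3 barrier max(L[3]=6,C[2]=6)→6c, D[3]=6 ok
k=4 barrier max(L[4]=6,C[3]=8)→8c, D[4]=8 ok
k=5 barrier max(L[5]=8,C[4]=2)→8c, D[5]=8 ok
k=6 barrier max(L[6]=9,C[5]=2)→9c, D[6]=9 ok
k=7 barrier max(L[7]=2,C[6]=9)→9c, D[7]=7 SHORT
k=8 barrier max(L[8]=6,C[7]=9)→9c, D[8]=9 ok
k=9 barrier C[8]=5→5c, D[9]=5 ok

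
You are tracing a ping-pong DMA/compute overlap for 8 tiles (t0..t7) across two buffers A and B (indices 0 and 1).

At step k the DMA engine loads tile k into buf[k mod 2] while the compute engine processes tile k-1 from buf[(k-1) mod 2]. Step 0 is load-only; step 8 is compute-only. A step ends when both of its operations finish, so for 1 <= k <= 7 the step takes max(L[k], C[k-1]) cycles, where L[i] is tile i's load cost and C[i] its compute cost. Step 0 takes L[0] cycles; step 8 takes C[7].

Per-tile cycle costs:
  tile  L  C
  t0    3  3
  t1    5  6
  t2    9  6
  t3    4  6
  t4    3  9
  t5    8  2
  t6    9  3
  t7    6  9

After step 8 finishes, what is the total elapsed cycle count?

end_cycle[8] = 62

[0] DMA t0→A (3c) ∥ CU idle ⇒ 3c, clock 3
[1] DMA t1→B (5c) ∥ CU A:t0 (3c) ⇒ 5c, clock 8
[2] DMA t2→A (9c) ∥ CU B:t1 (6c) ⇒ 9c, clock 17
[3] DMA t3→B (4c) ∥ CU A:t2 (6c) ⇒ 6c, clock 23
[4] DMA t4→A (3c) ∥ CU B:t3 (6c) ⇒ 6c, clock 29
[5] DMA t5→B (8c) ∥ CU A:t4 (9c) ⇒ 9c, clock 38
[6] DMA t6→A (9c) ∥ CU B:t5 (2c) ⇒ 9c, clock 47
[7] DMA t7→B (6c) ∥ CU A:t6 (3c) ⇒ 6c, clock 53
[8] DMA idle ∥ CU B:t7 (9c) ⇒ 9c, clock 62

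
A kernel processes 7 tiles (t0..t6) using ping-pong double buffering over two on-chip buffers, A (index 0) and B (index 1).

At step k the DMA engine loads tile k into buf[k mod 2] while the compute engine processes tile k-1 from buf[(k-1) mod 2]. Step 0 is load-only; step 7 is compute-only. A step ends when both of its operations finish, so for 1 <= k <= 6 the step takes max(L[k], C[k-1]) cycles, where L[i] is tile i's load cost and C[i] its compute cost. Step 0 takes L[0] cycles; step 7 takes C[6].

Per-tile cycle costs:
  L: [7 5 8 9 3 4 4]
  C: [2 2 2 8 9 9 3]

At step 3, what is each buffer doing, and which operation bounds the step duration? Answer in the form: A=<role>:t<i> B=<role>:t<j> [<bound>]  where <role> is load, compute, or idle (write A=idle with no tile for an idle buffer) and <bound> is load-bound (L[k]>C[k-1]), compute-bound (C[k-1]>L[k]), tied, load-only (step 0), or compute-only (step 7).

k=0 load=t0/7c comp=- wait=7 total=7
k=1 load=t1/5c comp=t0/2c wait=5 total=12
k=2 load=t2/8c comp=t1/2c wait=8 total=20
k=3 load=t3/9c comp=t2/2c wait=9 total=29
k=4 load=t4/3c comp=t3/8c wait=8 total=37
k=5 load=t5/4c comp=t4/9c wait=9 total=46
k=6 load=t6/4c comp=t5/9c wait=9 total=55
k=7 load=- comp=t6/3c wait=3 total=58

step 3: A=compute:t2 B=load:t3 [load-bound]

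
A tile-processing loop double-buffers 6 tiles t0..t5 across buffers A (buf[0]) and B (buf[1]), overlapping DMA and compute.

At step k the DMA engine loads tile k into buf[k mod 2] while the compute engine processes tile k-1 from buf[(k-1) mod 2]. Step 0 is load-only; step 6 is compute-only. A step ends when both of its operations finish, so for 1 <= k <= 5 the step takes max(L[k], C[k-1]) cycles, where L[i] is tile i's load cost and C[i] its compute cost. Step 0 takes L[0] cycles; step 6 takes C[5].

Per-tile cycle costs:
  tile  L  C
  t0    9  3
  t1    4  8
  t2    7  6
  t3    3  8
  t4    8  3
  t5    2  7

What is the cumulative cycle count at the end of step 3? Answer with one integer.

end_cycle[3] = 27

step 0: L[0]=9 → dur=9, Σ=9 | A=load:t0 B=idle [load-only]
step 1: L[1]=4 C[0]=3 → dur=4, Σ=13 | A=compute:t0 B=load:t1 [load-bound]
step 2: L[2]=7 C[1]=8 → dur=8, Σ=21 | A=load:t2 B=compute:t1 [compute-bound]
step 3: L[3]=3 C[2]=6 → dur=6, Σ=27 | A=compute:t2 B=load:t3 [compute-bound]
step 4: L[4]=8 C[3]=8 → dur=8, Σ=35 | A=load:t4 B=compute:t3 [tied]
step 5: L[5]=2 C[4]=3 → dur=3, Σ=38 | A=compute:t4 B=load:t5 [compute-bound]
step 6: C[5]=7 → dur=7, Σ=45 | A=idle B=compute:t5 [compute-only]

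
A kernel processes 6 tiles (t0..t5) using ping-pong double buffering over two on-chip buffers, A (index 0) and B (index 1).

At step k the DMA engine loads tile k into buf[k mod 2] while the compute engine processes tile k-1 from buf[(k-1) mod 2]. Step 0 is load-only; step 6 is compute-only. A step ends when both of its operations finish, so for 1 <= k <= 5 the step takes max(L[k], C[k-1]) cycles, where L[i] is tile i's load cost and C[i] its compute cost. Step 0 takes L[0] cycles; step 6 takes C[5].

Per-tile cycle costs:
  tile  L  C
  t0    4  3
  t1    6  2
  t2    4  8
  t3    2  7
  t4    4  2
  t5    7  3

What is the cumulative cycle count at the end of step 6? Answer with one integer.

end_cycle[6] = 39

step 0: L[0]=4 → dur=4, Σ=4 | A=load:t0 B=idle [load-only]
step 1: L[1]=6 C[0]=3 → dur=6, Σ=10 | A=compute:t0 B=load:t1 [load-bound]
step 2: L[2]=4 C[1]=2 → dur=4, Σ=14 | A=load:t2 B=compute:t1 [load-bound]
step 3: L[3]=2 C[2]=8 → dur=8, Σ=22 | A=compute:t2 B=load:t3 [compute-bound]
step 4: L[4]=4 C[3]=7 → dur=7, Σ=29 | A=load:t4 B=compute:t3 [compute-bound]
step 5: L[5]=7 C[4]=2 → dur=7, Σ=36 | A=compute:t4 B=load:t5 [load-bound]
step 6: C[5]=3 → dur=3, Σ=39 | A=idle B=compute:t5 [compute-only]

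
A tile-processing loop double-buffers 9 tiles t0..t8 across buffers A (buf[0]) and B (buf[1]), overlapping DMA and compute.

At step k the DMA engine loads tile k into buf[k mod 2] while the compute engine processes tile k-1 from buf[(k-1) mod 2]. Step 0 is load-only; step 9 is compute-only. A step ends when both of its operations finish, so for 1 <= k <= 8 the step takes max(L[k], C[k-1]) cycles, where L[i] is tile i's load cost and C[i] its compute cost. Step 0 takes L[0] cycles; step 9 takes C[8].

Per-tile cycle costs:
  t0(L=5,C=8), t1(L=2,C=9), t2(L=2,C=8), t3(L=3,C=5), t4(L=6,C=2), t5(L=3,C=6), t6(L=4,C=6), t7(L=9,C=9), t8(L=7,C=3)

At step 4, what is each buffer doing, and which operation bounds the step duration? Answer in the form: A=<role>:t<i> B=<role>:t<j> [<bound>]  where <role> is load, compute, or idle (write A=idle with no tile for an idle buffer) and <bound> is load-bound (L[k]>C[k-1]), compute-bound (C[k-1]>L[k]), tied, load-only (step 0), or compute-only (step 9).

step 4: A=load:t4 B=compute:t3 [load-bound]

[0] DMA t0→A (5c) ∥ CU idle ⇒ 5c, clock 5
[1] DMA t1→B (2c) ∥ CU A:t0 (8c) ⇒ 8c, clock 13
[2] DMA t2→A (2c) ∥ CU B:t1 (9c) ⇒ 9c, clock 22
[3] DMA t3→B (3c) ∥ CU A:t2 (8c) ⇒ 8c, clock 30
[4] DMA t4→A (6c) ∥ CU B:t3 (5c) ⇒ 6c, clock 36
[5] DMA t5→B (3c) ∥ CU A:t4 (2c) ⇒ 3c, clock 39
[6] DMA t6→A (4c) ∥ CU B:t5 (6c) ⇒ 6c, clock 45
[7] DMA t7→B (9c) ∥ CU A:t6 (6c) ⇒ 9c, clock 54
[8] DMA t8→A (7c) ∥ CU B:t7 (9c) ⇒ 9c, clock 63
[9] DMA idle ∥ CU A:t8 (3c) ⇒ 3c, clock 66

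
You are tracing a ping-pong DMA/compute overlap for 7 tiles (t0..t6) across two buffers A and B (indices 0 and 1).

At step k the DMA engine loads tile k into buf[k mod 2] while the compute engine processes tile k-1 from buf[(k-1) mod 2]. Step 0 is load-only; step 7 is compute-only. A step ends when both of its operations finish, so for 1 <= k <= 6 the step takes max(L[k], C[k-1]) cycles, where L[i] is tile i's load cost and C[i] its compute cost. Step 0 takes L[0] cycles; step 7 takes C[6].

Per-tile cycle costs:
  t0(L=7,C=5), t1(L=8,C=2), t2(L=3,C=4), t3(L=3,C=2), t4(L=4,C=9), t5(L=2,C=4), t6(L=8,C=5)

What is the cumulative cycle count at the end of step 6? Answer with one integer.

end_cycle[6] = 43

step 0: L[0]=7 → dur=7, Σ=7 | A=load:t0 B=idle [load-only]
step 1: L[1]=8 C[0]=5 → dur=8, Σ=15 | A=compute:t0 B=load:t1 [load-bound]
step 2: L[2]=3 C[1]=2 → dur=3, Σ=18 | A=load:t2 B=compute:t1 [load-bound]
step 3: L[3]=3 C[2]=4 → dur=4, Σ=22 | A=compute:t2 B=load:t3 [compute-bound]
step 4: L[4]=4 C[3]=2 → dur=4, Σ=26 | A=load:t4 B=compute:t3 [load-bound]
step 5: L[5]=2 C[4]=9 → dur=9, Σ=35 | A=compute:t4 B=load:t5 [compute-bound]
step 6: L[6]=8 C[5]=4 → dur=8, Σ=43 | A=load:t6 B=compute:t5 [load-bound]
step 7: C[6]=5 → dur=5, Σ=48 | A=compute:t6 B=idle [compute-only]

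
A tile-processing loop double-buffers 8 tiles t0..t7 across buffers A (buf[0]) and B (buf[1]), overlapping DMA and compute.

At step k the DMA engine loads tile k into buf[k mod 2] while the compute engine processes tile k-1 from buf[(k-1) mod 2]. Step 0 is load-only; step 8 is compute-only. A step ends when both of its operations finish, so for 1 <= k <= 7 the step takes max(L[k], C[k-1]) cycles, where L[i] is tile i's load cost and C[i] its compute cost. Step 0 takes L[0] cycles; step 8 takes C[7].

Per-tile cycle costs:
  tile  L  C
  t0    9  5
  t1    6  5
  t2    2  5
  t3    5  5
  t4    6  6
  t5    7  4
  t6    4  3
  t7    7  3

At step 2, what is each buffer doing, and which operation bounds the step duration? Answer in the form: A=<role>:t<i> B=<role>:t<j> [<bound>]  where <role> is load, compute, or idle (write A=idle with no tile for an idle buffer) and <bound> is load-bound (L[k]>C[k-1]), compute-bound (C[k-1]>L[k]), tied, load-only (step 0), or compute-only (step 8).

step 0: L[0]=9 → dur=9, Σ=9 | A=load:t0 B=idle [load-only]
step 1: L[1]=6 C[0]=5 → dur=6, Σ=15 | A=compute:t0 B=load:t1 [load-bound]
step 2: L[2]=2 C[1]=5 → dur=5, Σ=20 | A=load:t2 B=compute:t1 [compute-bound]
step 3: L[3]=5 C[2]=5 → dur=5, Σ=25 | A=compute:t2 B=load:t3 [tied]
step 4: L[4]=6 C[3]=5 → dur=6, Σ=31 | A=load:t4 B=compute:t3 [load-bound]
step 5: L[5]=7 C[4]=6 → dur=7, Σ=38 | A=compute:t4 B=load:t5 [load-bound]
step 6: L[6]=4 C[5]=4 → dur=4, Σ=42 | A=load:t6 B=compute:t5 [tied]
step 7: L[7]=7 C[6]=3 → dur=7, Σ=49 | A=compute:t6 B=load:t7 [load-bound]
step 8: C[7]=3 → dur=3, Σ=52 | A=idle B=compute:t7 [compute-only]

step 2: A=load:t2 B=compute:t1 [compute-bound]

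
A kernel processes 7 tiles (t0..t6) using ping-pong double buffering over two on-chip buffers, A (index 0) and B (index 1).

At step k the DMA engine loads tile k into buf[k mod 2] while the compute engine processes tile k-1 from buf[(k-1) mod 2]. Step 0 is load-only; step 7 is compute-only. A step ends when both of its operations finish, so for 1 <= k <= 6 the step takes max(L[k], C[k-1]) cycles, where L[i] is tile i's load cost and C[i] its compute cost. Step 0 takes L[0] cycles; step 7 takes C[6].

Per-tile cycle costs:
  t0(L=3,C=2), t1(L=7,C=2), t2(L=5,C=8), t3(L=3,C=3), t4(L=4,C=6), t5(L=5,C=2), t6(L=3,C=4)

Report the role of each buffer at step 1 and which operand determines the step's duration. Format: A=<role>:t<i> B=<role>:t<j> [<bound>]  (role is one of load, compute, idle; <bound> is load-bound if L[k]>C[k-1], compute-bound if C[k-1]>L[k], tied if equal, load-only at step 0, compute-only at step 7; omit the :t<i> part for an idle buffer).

step 1: A=compute:t0 B=load:t1 [load-bound]

  0. 3=3c; end=3; A:t0 B:-
  1. max(7,2)=7c; end=10; A:t0 B:t1
  2. max(5,2)=5c; end=15; A:t2 B:t1
  3. max(3,8)=8c; end=23; A:t2 B:t3
  4. max(4,3)=4c; end=27; A:t4 B:t3
  5. max(5,6)=6c; end=33; A:t4 B:t5
  6. max(3,2)=3c; end=36; A:t6 B:t5
  7. 4=4c; end=40; A:t6 B:t5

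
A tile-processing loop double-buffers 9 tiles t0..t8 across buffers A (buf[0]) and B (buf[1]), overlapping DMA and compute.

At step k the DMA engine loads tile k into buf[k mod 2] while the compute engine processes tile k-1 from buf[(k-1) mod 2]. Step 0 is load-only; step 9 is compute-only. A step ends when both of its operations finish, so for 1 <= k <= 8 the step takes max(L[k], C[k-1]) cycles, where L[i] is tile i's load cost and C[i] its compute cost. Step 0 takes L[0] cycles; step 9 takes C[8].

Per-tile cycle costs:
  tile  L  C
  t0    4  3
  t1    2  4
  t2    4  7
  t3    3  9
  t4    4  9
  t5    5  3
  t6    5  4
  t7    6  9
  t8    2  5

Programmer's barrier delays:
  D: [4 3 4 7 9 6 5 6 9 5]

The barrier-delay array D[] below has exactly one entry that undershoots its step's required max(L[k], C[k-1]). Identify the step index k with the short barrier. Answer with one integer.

[0] required=L[0]=4=4 vs D=4 ok
[1] required=max(L[1]=2,C[0]=3)=3 vs D=3 ok
[2] required=max(L[2]=4,C[1]=4)=4 vs D=4 ok
[3] required=max(L[3]=3,C[2]=7)=7 vs D=7 ok
[4] required=max(L[4]=4,C[3]=9)=9 vs D=9 ok
[5] required=max(L[5]=5,C[4]=9)=9 vs D=6 SHORT
[6] required=max(L[6]=5,C[5]=3)=5 vs D=5 ok
[7] required=max(L[7]=6,C[6]=4)=6 vs D=6 ok
[8] required=max(L[8]=2,C[7]=9)=9 vs D=9 ok
[9] required=C[8]=5=5 vs D=5 ok

hazard at step 5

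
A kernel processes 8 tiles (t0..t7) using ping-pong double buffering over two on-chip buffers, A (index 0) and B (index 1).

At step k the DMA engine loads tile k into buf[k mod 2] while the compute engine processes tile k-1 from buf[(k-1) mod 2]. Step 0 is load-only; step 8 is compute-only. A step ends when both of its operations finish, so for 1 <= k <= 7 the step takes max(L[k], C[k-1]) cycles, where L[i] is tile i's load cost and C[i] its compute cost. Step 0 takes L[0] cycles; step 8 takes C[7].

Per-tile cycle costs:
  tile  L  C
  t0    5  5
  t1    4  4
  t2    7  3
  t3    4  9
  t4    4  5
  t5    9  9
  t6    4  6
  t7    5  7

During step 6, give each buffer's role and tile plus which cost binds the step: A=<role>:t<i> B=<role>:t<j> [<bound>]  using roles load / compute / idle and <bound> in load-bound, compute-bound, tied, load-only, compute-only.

step 0: L[0]=5 → dur=5, Σ=5 | A=load:t0 B=idle [load-only]
step 1: L[1]=4 C[0]=5 → dur=5, Σ=10 | A=compute:t0 B=load:t1 [compute-bound]
step 2: L[2]=7 C[1]=4 → dur=7, Σ=17 | A=load:t2 B=compute:t1 [load-bound]
step 3: L[3]=4 C[2]=3 → dur=4, Σ=21 | A=compute:t2 B=load:t3 [load-bound]
step 4: L[4]=4 C[3]=9 → dur=9, Σ=30 | A=load:t4 B=compute:t3 [compute-bound]
step 5: L[5]=9 C[4]=5 → dur=9, Σ=39 | A=compute:t4 B=load:t5 [load-bound]
step 6: L[6]=4 C[5]=9 → dur=9, Σ=48 | A=load:t6 B=compute:t5 [compute-bound]
step 7: L[7]=5 C[6]=6 → dur=6, Σ=54 | A=compute:t6 B=load:t7 [compute-bound]
step 8: C[7]=7 → dur=7, Σ=61 | A=idle B=compute:t7 [compute-only]

step 6: A=load:t6 B=compute:t5 [compute-bound]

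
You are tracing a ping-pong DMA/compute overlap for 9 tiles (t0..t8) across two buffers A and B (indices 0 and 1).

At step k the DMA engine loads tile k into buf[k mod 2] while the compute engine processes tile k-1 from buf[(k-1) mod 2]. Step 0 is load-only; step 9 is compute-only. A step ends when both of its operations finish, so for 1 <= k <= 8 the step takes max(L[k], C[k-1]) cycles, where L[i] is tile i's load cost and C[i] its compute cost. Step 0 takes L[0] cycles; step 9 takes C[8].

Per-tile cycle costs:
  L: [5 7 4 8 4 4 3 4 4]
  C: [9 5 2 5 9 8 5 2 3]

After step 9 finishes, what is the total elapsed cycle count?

  0. 5=5c; end=5; A:t0 B:-
  1. max(7,9)=9c; end=14; A:t0 B:t1
  2. max(4,5)=5c; end=19; A:t2 B:t1
  3. max(8,2)=8c; end=27; A:t2 B:t3
  4. max(4,5)=5c; end=32; A:t4 B:t3
  5. max(4,9)=9c; end=41; A:t4 B:t5
  6. max(3,8)=8c; end=49; A:t6 B:t5
  7. max(4,5)=5c; end=54; A:t6 B:t7
  8. max(4,2)=4c; end=58; A:t8 B:t7
  9. 3=3c; end=61; A:t8 B:t7

end_cycle[9] = 61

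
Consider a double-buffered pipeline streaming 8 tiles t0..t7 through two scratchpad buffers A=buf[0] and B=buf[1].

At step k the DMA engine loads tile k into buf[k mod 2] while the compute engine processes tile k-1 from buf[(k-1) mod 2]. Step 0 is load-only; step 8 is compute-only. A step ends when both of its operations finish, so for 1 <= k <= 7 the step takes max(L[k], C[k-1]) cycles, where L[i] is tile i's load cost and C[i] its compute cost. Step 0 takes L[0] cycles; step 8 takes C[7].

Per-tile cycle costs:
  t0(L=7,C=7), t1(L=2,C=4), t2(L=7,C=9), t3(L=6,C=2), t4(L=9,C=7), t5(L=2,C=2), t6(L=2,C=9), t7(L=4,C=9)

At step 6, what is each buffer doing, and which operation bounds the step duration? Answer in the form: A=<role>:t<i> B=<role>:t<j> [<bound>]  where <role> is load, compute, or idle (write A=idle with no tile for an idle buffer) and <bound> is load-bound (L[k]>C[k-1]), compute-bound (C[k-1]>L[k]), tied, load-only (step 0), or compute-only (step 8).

k=0 load=t0/7c comp=- wait=7 total=7
k=1 load=t1/2c comp=t0/7c wait=7 total=14
k=2 load=t2/7c comp=t1/4c wait=7 total=21
k=3 load=t3/6c comp=t2/9c wait=9 total=30
k=4 load=t4/9c comp=t3/2c wait=9 total=39
k=5 load=t5/2c comp=t4/7c wait=7 total=46
k=6 load=t6/2c comp=t5/2c wait=2 total=48
k=7 load=t7/4c comp=t6/9c wait=9 total=57
k=8 load=- comp=t7/9c wait=9 total=66

step 6: A=load:t6 B=compute:t5 [tied]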